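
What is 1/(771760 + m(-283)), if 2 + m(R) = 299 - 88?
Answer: 1/771969 ≈ 1.2954e-6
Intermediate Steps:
m(R) = 209 (m(R) = -2 + (299 - 88) = -2 + 211 = 209)
1/(771760 + m(-283)) = 1/(771760 + 209) = 1/771969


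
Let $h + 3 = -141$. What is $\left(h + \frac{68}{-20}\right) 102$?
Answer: $- \frac{75174}{5} \approx -15035.0$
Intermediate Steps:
$h = -144$ ($h = -3 - 141 = -144$)
$\left(h + \frac{68}{-20}\right) 102 = \left(-144 + \frac{68}{-20}\right) 102 = \left(-144 + 68 \left(- \frac{1}{20}\right)\right) 102 = \left(-144 - \frac{17}{5}\right) 102 = \left(- \frac{737}{5}\right) 102 = - \frac{75174}{5}$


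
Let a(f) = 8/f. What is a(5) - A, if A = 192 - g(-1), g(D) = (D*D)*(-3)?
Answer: -967/5 ≈ -193.40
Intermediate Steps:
g(D) = -3*D² (g(D) = D²*(-3) = -3*D²)
A = 195 (A = 192 - (-3)*(-1)² = 192 - (-3) = 192 - 1*(-3) = 192 + 3 = 195)
a(5) - A = 8/5 - 1*195 = 8*(⅕) - 195 = 8/5 - 195 = -967/5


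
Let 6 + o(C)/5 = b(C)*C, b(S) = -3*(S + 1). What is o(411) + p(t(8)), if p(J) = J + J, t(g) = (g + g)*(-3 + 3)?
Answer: -2540010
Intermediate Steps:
b(S) = -3 - 3*S (b(S) = -3*(1 + S) = -3 - 3*S)
t(g) = 0 (t(g) = (2*g)*0 = 0)
p(J) = 2*J
o(C) = -30 + 5*C*(-3 - 3*C) (o(C) = -30 + 5*((-3 - 3*C)*C) = -30 + 5*(C*(-3 - 3*C)) = -30 + 5*C*(-3 - 3*C))
o(411) + p(t(8)) = (-30 - 15*411*(1 + 411)) + 2*0 = (-30 - 15*411*412) + 0 = (-30 - 2539980) + 0 = -2540010 + 0 = -2540010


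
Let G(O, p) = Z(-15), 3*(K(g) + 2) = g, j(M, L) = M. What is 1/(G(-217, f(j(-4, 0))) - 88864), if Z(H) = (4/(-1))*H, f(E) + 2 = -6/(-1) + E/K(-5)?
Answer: -1/88804 ≈ -1.1261e-5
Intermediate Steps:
K(g) = -2 + g/3
f(E) = 4 - 3*E/11 (f(E) = -2 + (-6/(-1) + E/(-2 + (1/3)*(-5))) = -2 + (-6*(-1) + E/(-2 - 5/3)) = -2 + (6 + E/(-11/3)) = -2 + (6 + E*(-3/11)) = -2 + (6 - 3*E/11) = 4 - 3*E/11)
Z(H) = -4*H (Z(H) = (4*(-1))*H = -4*H)
G(O, p) = 60 (G(O, p) = -4*(-15) = 60)
1/(G(-217, f(j(-4, 0))) - 88864) = 1/(60 - 88864) = 1/(-88804) = -1/88804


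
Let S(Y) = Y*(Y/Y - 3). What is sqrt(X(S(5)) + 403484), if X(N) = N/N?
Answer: sqrt(403485) ≈ 635.21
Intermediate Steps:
S(Y) = -2*Y (S(Y) = Y*(1 - 3) = Y*(-2) = -2*Y)
X(N) = 1
sqrt(X(S(5)) + 403484) = sqrt(1 + 403484) = sqrt(403485)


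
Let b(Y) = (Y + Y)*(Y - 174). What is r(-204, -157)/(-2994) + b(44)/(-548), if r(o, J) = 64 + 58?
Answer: 4273063/205089 ≈ 20.835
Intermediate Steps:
r(o, J) = 122
b(Y) = 2*Y*(-174 + Y) (b(Y) = (2*Y)*(-174 + Y) = 2*Y*(-174 + Y))
r(-204, -157)/(-2994) + b(44)/(-548) = 122/(-2994) + (2*44*(-174 + 44))/(-548) = 122*(-1/2994) + (2*44*(-130))*(-1/548) = -61/1497 - 11440*(-1/548) = -61/1497 + 2860/137 = 4273063/205089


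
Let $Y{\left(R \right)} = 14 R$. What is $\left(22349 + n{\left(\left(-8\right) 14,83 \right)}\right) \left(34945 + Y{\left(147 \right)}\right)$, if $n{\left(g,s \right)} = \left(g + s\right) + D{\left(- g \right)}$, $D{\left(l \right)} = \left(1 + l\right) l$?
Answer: $1294216928$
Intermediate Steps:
$D{\left(l \right)} = l \left(1 + l\right)$
$n{\left(g,s \right)} = g + s - g \left(1 - g\right)$ ($n{\left(g,s \right)} = \left(g + s\right) + - g \left(1 - g\right) = \left(g + s\right) - g \left(1 - g\right) = g + s - g \left(1 - g\right)$)
$\left(22349 + n{\left(\left(-8\right) 14,83 \right)}\right) \left(34945 + Y{\left(147 \right)}\right) = \left(22349 + \left(83 + \left(\left(-8\right) 14\right)^{2}\right)\right) \left(34945 + 14 \cdot 147\right) = \left(22349 + \left(83 + \left(-112\right)^{2}\right)\right) \left(34945 + 2058\right) = \left(22349 + \left(83 + 12544\right)\right) 37003 = \left(22349 + 12627\right) 37003 = 34976 \cdot 37003 = 1294216928$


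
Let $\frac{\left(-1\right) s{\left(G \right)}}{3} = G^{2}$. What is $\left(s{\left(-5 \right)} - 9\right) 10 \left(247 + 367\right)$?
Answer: $-515760$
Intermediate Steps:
$s{\left(G \right)} = - 3 G^{2}$
$\left(s{\left(-5 \right)} - 9\right) 10 \left(247 + 367\right) = \left(- 3 \left(-5\right)^{2} - 9\right) 10 \left(247 + 367\right) = \left(\left(-3\right) 25 - 9\right) 10 \cdot 614 = \left(-75 - 9\right) 10 \cdot 614 = \left(-84\right) 10 \cdot 614 = \left(-840\right) 614 = -515760$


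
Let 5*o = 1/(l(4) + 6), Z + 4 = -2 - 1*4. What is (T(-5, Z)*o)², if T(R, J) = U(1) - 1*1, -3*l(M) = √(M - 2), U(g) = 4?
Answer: 81/(25*(18 - √2)²) ≈ 0.011778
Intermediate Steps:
Z = -10 (Z = -4 + (-2 - 1*4) = -4 + (-2 - 4) = -4 - 6 = -10)
l(M) = -√(-2 + M)/3 (l(M) = -√(M - 2)/3 = -√(-2 + M)/3)
T(R, J) = 3 (T(R, J) = 4 - 1*1 = 4 - 1 = 3)
o = 1/(5*(6 - √2/3)) (o = 1/(5*(-√(-2 + 4)/3 + 6)) = 1/(5*(-√2/3 + 6)) = 1/(5*(6 - √2/3)) ≈ 0.036176)
(T(-5, Z)*o)² = (3*(27/805 + 3*√2/1610))² = (81/805 + 9*√2/1610)²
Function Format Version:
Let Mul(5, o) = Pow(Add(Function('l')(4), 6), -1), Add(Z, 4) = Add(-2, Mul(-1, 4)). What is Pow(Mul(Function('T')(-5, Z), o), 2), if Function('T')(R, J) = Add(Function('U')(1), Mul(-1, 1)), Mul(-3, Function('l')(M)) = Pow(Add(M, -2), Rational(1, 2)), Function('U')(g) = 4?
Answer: Mul(Rational(81, 25), Pow(Add(18, Mul(-1, Pow(2, Rational(1, 2)))), -2)) ≈ 0.011778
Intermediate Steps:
Z = -10 (Z = Add(-4, Add(-2, Mul(-1, 4))) = Add(-4, Add(-2, -4)) = Add(-4, -6) = -10)
Function('l')(M) = Mul(Rational(-1, 3), Pow(Add(-2, M), Rational(1, 2))) (Function('l')(M) = Mul(Rational(-1, 3), Pow(Add(M, -2), Rational(1, 2))) = Mul(Rational(-1, 3), Pow(Add(-2, M), Rational(1, 2))))
Function('T')(R, J) = 3 (Function('T')(R, J) = Add(4, Mul(-1, 1)) = Add(4, -1) = 3)
o = Mul(Rational(1, 5), Pow(Add(6, Mul(Rational(-1, 3), Pow(2, Rational(1, 2)))), -1)) (o = Mul(Rational(1, 5), Pow(Add(Mul(Rational(-1, 3), Pow(Add(-2, 4), Rational(1, 2))), 6), -1)) = Mul(Rational(1, 5), Pow(Add(Mul(Rational(-1, 3), Pow(2, Rational(1, 2))), 6), -1)) = Mul(Rational(1, 5), Pow(Add(6, Mul(Rational(-1, 3), Pow(2, Rational(1, 2)))), -1)) ≈ 0.036176)
Pow(Mul(Function('T')(-5, Z), o), 2) = Pow(Mul(3, Add(Rational(27, 805), Mul(Rational(3, 1610), Pow(2, Rational(1, 2))))), 2) = Pow(Add(Rational(81, 805), Mul(Rational(9, 1610), Pow(2, Rational(1, 2)))), 2)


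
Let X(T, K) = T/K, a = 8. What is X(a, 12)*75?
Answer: 50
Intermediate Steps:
X(a, 12)*75 = (8/12)*75 = (8*(1/12))*75 = (⅔)*75 = 50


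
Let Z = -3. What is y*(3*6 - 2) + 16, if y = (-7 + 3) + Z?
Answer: -96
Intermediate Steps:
y = -7 (y = (-7 + 3) - 3 = -4 - 3 = -7)
y*(3*6 - 2) + 16 = -7*(3*6 - 2) + 16 = -7*(18 - 2) + 16 = -7*16 + 16 = -112 + 16 = -96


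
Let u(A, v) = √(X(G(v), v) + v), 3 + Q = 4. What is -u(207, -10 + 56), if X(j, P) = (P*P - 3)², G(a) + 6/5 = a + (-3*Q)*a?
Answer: -√4464815 ≈ -2113.0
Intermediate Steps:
Q = 1 (Q = -3 + 4 = 1)
G(a) = -6/5 - 2*a (G(a) = -6/5 + (a + (-3*1)*a) = -6/5 + (a - 3*a) = -6/5 - 2*a)
X(j, P) = (-3 + P²)² (X(j, P) = (P² - 3)² = (-3 + P²)²)
u(A, v) = √(v + (-3 + v²)²) (u(A, v) = √((-3 + v²)² + v) = √(v + (-3 + v²)²))
-u(207, -10 + 56) = -√((-10 + 56) + (-3 + (-10 + 56)²)²) = -√(46 + (-3 + 46²)²) = -√(46 + (-3 + 2116)²) = -√(46 + 2113²) = -√(46 + 4464769) = -√4464815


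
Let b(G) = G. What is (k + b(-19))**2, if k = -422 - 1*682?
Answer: 1261129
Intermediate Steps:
k = -1104 (k = -422 - 682 = -1104)
(k + b(-19))**2 = (-1104 - 19)**2 = (-1123)**2 = 1261129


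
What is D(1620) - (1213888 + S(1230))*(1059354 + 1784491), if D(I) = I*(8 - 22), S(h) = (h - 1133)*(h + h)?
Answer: -4130707635940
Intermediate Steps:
S(h) = 2*h*(-1133 + h) (S(h) = (-1133 + h)*(2*h) = 2*h*(-1133 + h))
D(I) = -14*I (D(I) = I*(-14) = -14*I)
D(1620) - (1213888 + S(1230))*(1059354 + 1784491) = -14*1620 - (1213888 + 2*1230*(-1133 + 1230))*(1059354 + 1784491) = -22680 - (1213888 + 2*1230*97)*2843845 = -22680 - (1213888 + 238620)*2843845 = -22680 - 1452508*2843845 = -22680 - 1*4130707613260 = -22680 - 4130707613260 = -4130707635940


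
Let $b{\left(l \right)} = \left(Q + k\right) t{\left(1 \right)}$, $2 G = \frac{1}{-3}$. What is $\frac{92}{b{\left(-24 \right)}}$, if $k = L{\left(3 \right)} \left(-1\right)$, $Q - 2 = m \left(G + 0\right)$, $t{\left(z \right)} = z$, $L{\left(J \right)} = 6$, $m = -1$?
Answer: $-24$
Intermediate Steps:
$G = - \frac{1}{6}$ ($G = \frac{1}{2 \left(-3\right)} = \frac{1}{2} \left(- \frac{1}{3}\right) = - \frac{1}{6} \approx -0.16667$)
$Q = \frac{13}{6}$ ($Q = 2 - \left(- \frac{1}{6} + 0\right) = 2 - - \frac{1}{6} = 2 + \frac{1}{6} = \frac{13}{6} \approx 2.1667$)
$k = -6$ ($k = 6 \left(-1\right) = -6$)
$b{\left(l \right)} = - \frac{23}{6}$ ($b{\left(l \right)} = \left(\frac{13}{6} - 6\right) 1 = \left(- \frac{23}{6}\right) 1 = - \frac{23}{6}$)
$\frac{92}{b{\left(-24 \right)}} = \frac{92}{- \frac{23}{6}} = 92 \left(- \frac{6}{23}\right) = -24$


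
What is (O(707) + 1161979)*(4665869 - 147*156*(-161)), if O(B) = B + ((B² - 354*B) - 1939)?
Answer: 11787326428878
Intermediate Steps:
O(B) = -1939 + B² - 353*B (O(B) = B + (-1939 + B² - 354*B) = -1939 + B² - 353*B)
(O(707) + 1161979)*(4665869 - 147*156*(-161)) = ((-1939 + 707² - 353*707) + 1161979)*(4665869 - 147*156*(-161)) = ((-1939 + 499849 - 249571) + 1161979)*(4665869 - 22932*(-161)) = (248339 + 1161979)*(4665869 + 3692052) = 1410318*8357921 = 11787326428878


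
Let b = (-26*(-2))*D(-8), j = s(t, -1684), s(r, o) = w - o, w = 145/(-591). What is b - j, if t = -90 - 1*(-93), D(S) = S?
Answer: -1240955/591 ≈ -2099.8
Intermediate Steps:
w = -145/591 (w = 145*(-1/591) = -145/591 ≈ -0.24535)
t = 3 (t = -90 + 93 = 3)
s(r, o) = -145/591 - o
j = 995099/591 (j = -145/591 - 1*(-1684) = -145/591 + 1684 = 995099/591 ≈ 1683.8)
b = -416 (b = -26*(-2)*(-8) = 52*(-8) = -416)
b - j = -416 - 1*995099/591 = -416 - 995099/591 = -1240955/591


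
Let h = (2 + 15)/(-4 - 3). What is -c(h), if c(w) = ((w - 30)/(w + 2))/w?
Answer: 1589/51 ≈ 31.157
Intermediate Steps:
h = -17/7 (h = 17/(-7) = 17*(-⅐) = -17/7 ≈ -2.4286)
c(w) = (-30 + w)/(w*(2 + w)) (c(w) = ((-30 + w)/(2 + w))/w = (-30 + w)/(w*(2 + w)))
-c(h) = -(-30 - 17/7)/((-17/7)*(2 - 17/7)) = -(-7)*(-227)/(17*(-3/7)*7) = -(-7)*(-7)*(-227)/(17*3*7) = -1*(-1589/51) = 1589/51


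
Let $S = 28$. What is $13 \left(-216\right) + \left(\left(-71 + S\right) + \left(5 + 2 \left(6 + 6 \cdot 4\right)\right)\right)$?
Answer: $-2786$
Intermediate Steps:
$13 \left(-216\right) + \left(\left(-71 + S\right) + \left(5 + 2 \left(6 + 6 \cdot 4\right)\right)\right) = 13 \left(-216\right) + \left(\left(-71 + 28\right) + \left(5 + 2 \left(6 + 6 \cdot 4\right)\right)\right) = -2808 - \left(38 - 2 \left(6 + 24\right)\right) = -2808 + \left(-43 + \left(5 + 2 \cdot 30\right)\right) = -2808 + \left(-43 + \left(5 + 60\right)\right) = -2808 + \left(-43 + 65\right) = -2808 + 22 = -2786$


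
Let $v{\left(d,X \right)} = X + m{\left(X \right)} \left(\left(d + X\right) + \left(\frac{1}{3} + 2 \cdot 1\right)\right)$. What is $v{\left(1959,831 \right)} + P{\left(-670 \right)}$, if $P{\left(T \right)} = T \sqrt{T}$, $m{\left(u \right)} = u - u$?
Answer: $831 - 670 i \sqrt{670} \approx 831.0 - 17343.0 i$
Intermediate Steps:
$m{\left(u \right)} = 0$
$P{\left(T \right)} = T^{\frac{3}{2}}$
$v{\left(d,X \right)} = X$ ($v{\left(d,X \right)} = X + 0 \left(\left(d + X\right) + \left(\frac{1}{3} + 2 \cdot 1\right)\right) = X + 0 \left(\left(X + d\right) + \left(\frac{1}{3} + 2\right)\right) = X + 0 \left(\left(X + d\right) + \frac{7}{3}\right) = X + 0 \left(\frac{7}{3} + X + d\right) = X + 0 = X$)
$v{\left(1959,831 \right)} + P{\left(-670 \right)} = 831 + \left(-670\right)^{\frac{3}{2}} = 831 - 670 i \sqrt{670}$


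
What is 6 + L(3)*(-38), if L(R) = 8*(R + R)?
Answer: -1818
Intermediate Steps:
L(R) = 16*R (L(R) = 8*(2*R) = 16*R)
6 + L(3)*(-38) = 6 + (16*3)*(-38) = 6 + 48*(-38) = 6 - 1824 = -1818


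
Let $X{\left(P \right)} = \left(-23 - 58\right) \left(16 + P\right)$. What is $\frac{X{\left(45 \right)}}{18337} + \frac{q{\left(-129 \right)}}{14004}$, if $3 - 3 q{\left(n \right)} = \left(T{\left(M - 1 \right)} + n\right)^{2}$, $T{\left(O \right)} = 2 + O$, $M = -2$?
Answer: $- \frac{517421581}{770374044} \approx -0.67165$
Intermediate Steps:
$X{\left(P \right)} = -1296 - 81 P$ ($X{\left(P \right)} = - 81 \left(16 + P\right) = -1296 - 81 P$)
$q{\left(n \right)} = 1 - \frac{\left(-1 + n\right)^{2}}{3}$ ($q{\left(n \right)} = 1 - \frac{\left(\left(2 - 3\right) + n\right)^{2}}{3} = 1 - \frac{\left(-1 + n\right)^{2}}{3}$)
$\frac{X{\left(45 \right)}}{18337} + \frac{q{\left(-129 \right)}}{14004} = \frac{-1296 - 3645}{18337} + \frac{1 - \frac{\left(-1 - 129\right)^{2}}{3}}{14004} = \left(-1296 - 3645\right) \frac{1}{18337} + \left(1 - \frac{\left(-130\right)^{2}}{3}\right) \frac{1}{14004} = \left(-4941\right) \frac{1}{18337} + \left(1 - \frac{16900}{3}\right) \frac{1}{14004} = - \frac{4941}{18337} + \left(1 - \frac{16900}{3}\right) \frac{1}{14004} = - \frac{4941}{18337} - \frac{16897}{42012} = - \frac{517421581}{770374044}$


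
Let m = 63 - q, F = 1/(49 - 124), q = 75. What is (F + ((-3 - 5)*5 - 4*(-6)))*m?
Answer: 4804/25 ≈ 192.16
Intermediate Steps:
F = -1/75 (F = 1/(-75) = -1/75 ≈ -0.013333)
m = -12 (m = 63 - 1*75 = 63 - 75 = -12)
(F + ((-3 - 5)*5 - 4*(-6)))*m = (-1/75 + ((-3 - 5)*5 - 4*(-6)))*(-12) = (-1/75 + (-8*5 + 24))*(-12) = (-1/75 + (-40 + 24))*(-12) = (-1/75 - 16)*(-12) = -1201/75*(-12) = 4804/25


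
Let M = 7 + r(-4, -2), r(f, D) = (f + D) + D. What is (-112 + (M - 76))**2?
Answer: 35721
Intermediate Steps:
r(f, D) = f + 2*D (r(f, D) = (D + f) + D = f + 2*D)
M = -1 (M = 7 + (-4 + 2*(-2)) = 7 + (-4 - 4) = 7 - 8 = -1)
(-112 + (M - 76))**2 = (-112 + (-1 - 76))**2 = (-112 - 77)**2 = (-189)**2 = 35721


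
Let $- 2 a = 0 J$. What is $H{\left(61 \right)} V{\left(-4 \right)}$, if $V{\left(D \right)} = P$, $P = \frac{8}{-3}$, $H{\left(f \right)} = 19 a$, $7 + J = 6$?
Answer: $0$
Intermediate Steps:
$J = -1$ ($J = -7 + 6 = -1$)
$a = 0$ ($a = - \frac{0 \left(-1\right)}{2} = \left(- \frac{1}{2}\right) 0 = 0$)
$H{\left(f \right)} = 0$ ($H{\left(f \right)} = 19 \cdot 0 = 0$)
$P = - \frac{8}{3}$ ($P = 8 \left(- \frac{1}{3}\right) = - \frac{8}{3} \approx -2.6667$)
$V{\left(D \right)} = - \frac{8}{3}$
$H{\left(61 \right)} V{\left(-4 \right)} = 0 \left(- \frac{8}{3}\right) = 0$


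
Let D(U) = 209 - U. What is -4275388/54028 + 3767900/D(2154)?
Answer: -814952811/404171 ≈ -2016.4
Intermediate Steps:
-4275388/54028 + 3767900/D(2154) = -4275388/54028 + 3767900/(209 - 1*2154) = -4275388*1/54028 + 3767900/(209 - 2154) = -82219/1039 + 3767900/(-1945) = -82219/1039 + 3767900*(-1/1945) = -82219/1039 - 753580/389 = -814952811/404171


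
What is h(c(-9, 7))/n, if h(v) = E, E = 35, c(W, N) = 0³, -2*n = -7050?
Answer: 7/705 ≈ 0.0099291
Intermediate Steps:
n = 3525 (n = -½*(-7050) = 3525)
c(W, N) = 0
h(v) = 35
h(c(-9, 7))/n = 35/3525 = 35*(1/3525) = 7/705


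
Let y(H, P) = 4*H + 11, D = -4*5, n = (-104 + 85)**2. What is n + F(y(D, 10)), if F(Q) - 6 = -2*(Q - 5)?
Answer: 515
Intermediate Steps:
n = 361 (n = (-19)**2 = 361)
D = -20
y(H, P) = 11 + 4*H
F(Q) = 16 - 2*Q (F(Q) = 6 - 2*(Q - 5) = 6 - 2*(-5 + Q) = 6 + (10 - 2*Q) = 16 - 2*Q)
n + F(y(D, 10)) = 361 + (16 - 2*(11 + 4*(-20))) = 361 + (16 - 2*(11 - 80)) = 361 + (16 - 2*(-69)) = 361 + (16 + 138) = 361 + 154 = 515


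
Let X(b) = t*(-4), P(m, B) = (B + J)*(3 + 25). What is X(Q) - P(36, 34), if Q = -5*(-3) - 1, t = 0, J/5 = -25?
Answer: 2548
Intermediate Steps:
J = -125 (J = 5*(-25) = -125)
P(m, B) = -3500 + 28*B (P(m, B) = (B - 125)*(3 + 25) = (-125 + B)*28 = -3500 + 28*B)
Q = 14 (Q = 15 - 1 = 14)
X(b) = 0 (X(b) = 0*(-4) = 0)
X(Q) - P(36, 34) = 0 - (-3500 + 28*34) = 0 - (-3500 + 952) = 0 - 1*(-2548) = 0 + 2548 = 2548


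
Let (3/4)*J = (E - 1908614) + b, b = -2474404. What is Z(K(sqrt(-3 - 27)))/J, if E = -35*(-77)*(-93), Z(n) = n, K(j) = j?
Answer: -I*sqrt(30)/6178204 ≈ -8.8654e-7*I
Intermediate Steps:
E = -250635 (E = 2695*(-93) = -250635)
J = -6178204 (J = 4*((-250635 - 1908614) - 2474404)/3 = 4*(-2159249 - 2474404)/3 = (4/3)*(-4633653) = -6178204)
Z(K(sqrt(-3 - 27)))/J = sqrt(-3 - 27)/(-6178204) = sqrt(-30)*(-1/6178204) = (I*sqrt(30))*(-1/6178204) = -I*sqrt(30)/6178204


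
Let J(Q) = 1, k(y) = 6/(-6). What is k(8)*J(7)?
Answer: -1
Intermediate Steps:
k(y) = -1 (k(y) = 6*(-⅙) = -1)
k(8)*J(7) = -1*1 = -1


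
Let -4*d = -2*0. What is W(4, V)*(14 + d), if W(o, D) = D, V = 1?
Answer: 14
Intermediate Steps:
d = 0 (d = -(-1)*0/2 = -¼*0 = 0)
W(4, V)*(14 + d) = 1*(14 + 0) = 1*14 = 14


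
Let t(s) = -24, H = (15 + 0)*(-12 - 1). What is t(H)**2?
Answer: 576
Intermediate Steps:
H = -195 (H = 15*(-13) = -195)
t(H)**2 = (-24)**2 = 576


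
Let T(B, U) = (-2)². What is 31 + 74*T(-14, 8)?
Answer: 327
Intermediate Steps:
T(B, U) = 4
31 + 74*T(-14, 8) = 31 + 74*4 = 31 + 296 = 327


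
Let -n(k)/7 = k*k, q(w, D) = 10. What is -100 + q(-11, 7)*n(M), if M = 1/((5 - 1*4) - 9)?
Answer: -3235/32 ≈ -101.09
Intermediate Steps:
M = -1/8 (M = 1/((5 - 4) - 9) = 1/(1 - 9) = 1/(-8) = -1/8 ≈ -0.12500)
n(k) = -7*k**2 (n(k) = -7*k*k = -7*k**2)
-100 + q(-11, 7)*n(M) = -100 + 10*(-7*(-1/8)**2) = -100 + 10*(-7*1/64) = -100 + 10*(-7/64) = -100 - 35/32 = -3235/32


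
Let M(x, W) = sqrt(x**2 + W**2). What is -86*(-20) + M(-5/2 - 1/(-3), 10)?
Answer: 1720 + sqrt(3769)/6 ≈ 1730.2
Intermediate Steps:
M(x, W) = sqrt(W**2 + x**2)
-86*(-20) + M(-5/2 - 1/(-3), 10) = -86*(-20) + sqrt(10**2 + (-5/2 - 1/(-3))**2) = 1720 + sqrt(100 + (-5*1/2 - 1*(-1/3))**2) = 1720 + sqrt(100 + (-5/2 + 1/3)**2) = 1720 + sqrt(100 + (-13/6)**2) = 1720 + sqrt(100 + 169/36) = 1720 + sqrt(3769/36) = 1720 + sqrt(3769)/6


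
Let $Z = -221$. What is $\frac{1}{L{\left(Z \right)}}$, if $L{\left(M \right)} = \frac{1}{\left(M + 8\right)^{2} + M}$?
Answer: $45148$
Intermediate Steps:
$L{\left(M \right)} = \frac{1}{M + \left(8 + M\right)^{2}}$ ($L{\left(M \right)} = \frac{1}{\left(8 + M\right)^{2} + M} = \frac{1}{M + \left(8 + M\right)^{2}}$)
$\frac{1}{L{\left(Z \right)}} = \frac{1}{\frac{1}{-221 + \left(8 - 221\right)^{2}}} = \frac{1}{\frac{1}{-221 + \left(-213\right)^{2}}} = \frac{1}{\frac{1}{-221 + 45369}} = \frac{1}{\frac{1}{45148}} = 45148$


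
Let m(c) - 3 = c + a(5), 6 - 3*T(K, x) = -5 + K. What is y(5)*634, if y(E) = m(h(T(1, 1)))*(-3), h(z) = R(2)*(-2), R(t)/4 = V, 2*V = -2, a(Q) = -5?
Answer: -11412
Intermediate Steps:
T(K, x) = 11/3 - K/3 (T(K, x) = 2 - (-5 + K)/3 = 2 + (5/3 - K/3) = 11/3 - K/3)
V = -1 (V = (½)*(-2) = -1)
R(t) = -4 (R(t) = 4*(-1) = -4)
h(z) = 8 (h(z) = -4*(-2) = 8)
m(c) = -2 + c (m(c) = 3 + (c - 5) = 3 + (-5 + c) = -2 + c)
y(E) = -18 (y(E) = (-2 + 8)*(-3) = 6*(-3) = -18)
y(5)*634 = -18*634 = -11412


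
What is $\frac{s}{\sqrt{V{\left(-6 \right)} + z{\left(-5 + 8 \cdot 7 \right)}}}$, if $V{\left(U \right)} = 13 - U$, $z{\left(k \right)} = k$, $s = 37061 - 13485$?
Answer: $\frac{1684 \sqrt{70}}{5} \approx 2817.9$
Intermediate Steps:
$s = 23576$ ($s = 37061 - 13485 = 23576$)
$\frac{s}{\sqrt{V{\left(-6 \right)} + z{\left(-5 + 8 \cdot 7 \right)}}} = \frac{23576}{\sqrt{\left(13 - -6\right) + \left(-5 + 8 \cdot 7\right)}} = \frac{23576}{\sqrt{\left(13 + 6\right) + \left(-5 + 56\right)}} = \frac{23576}{\sqrt{19 + 51}} = \frac{23576}{\sqrt{70}} = 23576 \frac{\sqrt{70}}{70} = \frac{1684 \sqrt{70}}{5}$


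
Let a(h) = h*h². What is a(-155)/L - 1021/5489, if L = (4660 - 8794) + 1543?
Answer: 20437704464/14221999 ≈ 1437.0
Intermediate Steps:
L = -2591 (L = -4134 + 1543 = -2591)
a(h) = h³
a(-155)/L - 1021/5489 = (-155)³/(-2591) - 1021/5489 = -3723875*(-1/2591) - 1021*1/5489 = 3723875/2591 - 1021/5489 = 20437704464/14221999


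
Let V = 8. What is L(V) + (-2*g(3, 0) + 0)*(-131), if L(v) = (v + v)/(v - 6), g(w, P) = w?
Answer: 794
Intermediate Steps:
L(v) = 2*v/(-6 + v) (L(v) = (2*v)/(-6 + v) = 2*v/(-6 + v))
L(V) + (-2*g(3, 0) + 0)*(-131) = 2*8/(-6 + 8) + (-2*3 + 0)*(-131) = 2*8/2 + (-6 + 0)*(-131) = 2*8*(½) - 6*(-131) = 8 + 786 = 794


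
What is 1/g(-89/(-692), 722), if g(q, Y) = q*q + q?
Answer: 478864/69509 ≈ 6.8892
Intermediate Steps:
g(q, Y) = q + q² (g(q, Y) = q² + q = q + q²)
1/g(-89/(-692), 722) = 1/((-89/(-692))*(1 - 89/(-692))) = 1/((-89*(-1/692))*(1 - 89*(-1/692))) = 1/(89*(1 + 89/692)/692) = 1/((89/692)*(781/692)) = 1/(69509/478864) = 478864/69509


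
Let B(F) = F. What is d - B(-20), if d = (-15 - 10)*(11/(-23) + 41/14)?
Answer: -13285/322 ≈ -41.258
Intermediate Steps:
d = -19725/322 (d = -25*(11*(-1/23) + 41*(1/14)) = -25*(-11/23 + 41/14) = -25*789/322 = -19725/322 ≈ -61.258)
d - B(-20) = -19725/322 - 1*(-20) = -19725/322 + 20 = -13285/322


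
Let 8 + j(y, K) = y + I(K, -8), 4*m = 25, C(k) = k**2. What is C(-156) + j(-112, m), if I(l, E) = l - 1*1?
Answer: 96885/4 ≈ 24221.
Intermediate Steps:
I(l, E) = -1 + l (I(l, E) = l - 1 = -1 + l)
m = 25/4 (m = (1/4)*25 = 25/4 ≈ 6.2500)
j(y, K) = -9 + K + y (j(y, K) = -8 + (y + (-1 + K)) = -8 + (-1 + K + y) = -9 + K + y)
C(-156) + j(-112, m) = (-156)**2 + (-9 + 25/4 - 112) = 24336 - 459/4 = 96885/4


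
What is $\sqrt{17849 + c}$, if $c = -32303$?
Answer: $3 i \sqrt{1606} \approx 120.22 i$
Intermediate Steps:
$\sqrt{17849 + c} = \sqrt{17849 - 32303} = \sqrt{-14454} = 3 i \sqrt{1606}$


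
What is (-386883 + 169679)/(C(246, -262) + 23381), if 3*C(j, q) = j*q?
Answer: -217204/1897 ≈ -114.50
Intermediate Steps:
C(j, q) = j*q/3 (C(j, q) = (j*q)/3 = j*q/3)
(-386883 + 169679)/(C(246, -262) + 23381) = (-386883 + 169679)/((1/3)*246*(-262) + 23381) = -217204/(-21484 + 23381) = -217204/1897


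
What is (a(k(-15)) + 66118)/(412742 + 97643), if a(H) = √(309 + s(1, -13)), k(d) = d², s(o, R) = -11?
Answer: 66118/510385 + √298/510385 ≈ 0.12958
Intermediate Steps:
a(H) = √298 (a(H) = √(309 - 11) = √298)
(a(k(-15)) + 66118)/(412742 + 97643) = (√298 + 66118)/(412742 + 97643) = (66118 + √298)/510385 = (66118 + √298)*(1/510385) = 66118/510385 + √298/510385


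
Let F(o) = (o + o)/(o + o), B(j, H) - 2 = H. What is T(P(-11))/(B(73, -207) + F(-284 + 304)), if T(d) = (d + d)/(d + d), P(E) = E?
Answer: -1/204 ≈ -0.0049020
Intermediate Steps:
B(j, H) = 2 + H
F(o) = 1 (F(o) = (2*o)/((2*o)) = (2*o)*(1/(2*o)) = 1)
T(d) = 1 (T(d) = (2*d)/((2*d)) = (2*d)*(1/(2*d)) = 1)
T(P(-11))/(B(73, -207) + F(-284 + 304)) = 1/((2 - 207) + 1) = 1/(-205 + 1) = 1/(-204) = 1*(-1/204) = -1/204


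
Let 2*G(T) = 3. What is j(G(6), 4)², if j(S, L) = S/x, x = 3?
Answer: ¼ ≈ 0.25000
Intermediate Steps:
G(T) = 3/2 (G(T) = (½)*3 = 3/2)
j(S, L) = S/3
j(G(6), 4)² = ((⅓)*(3/2))² = (½)² = ¼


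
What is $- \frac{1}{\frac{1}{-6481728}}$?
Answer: $6481728$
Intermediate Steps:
$- \frac{1}{\frac{1}{-6481728}} = - \frac{1}{- \frac{1}{6481728}} = \left(-1\right) \left(-6481728\right) = 6481728$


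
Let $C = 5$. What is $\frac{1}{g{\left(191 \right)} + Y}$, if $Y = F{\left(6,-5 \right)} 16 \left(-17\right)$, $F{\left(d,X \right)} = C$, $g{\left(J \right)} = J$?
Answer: $- \frac{1}{1169} \approx -0.00085543$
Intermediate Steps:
$F{\left(d,X \right)} = 5$
$Y = -1360$ ($Y = 5 \cdot 16 \left(-17\right) = 80 \left(-17\right) = -1360$)
$\frac{1}{g{\left(191 \right)} + Y} = \frac{1}{191 - 1360} = \frac{1}{-1169} = - \frac{1}{1169}$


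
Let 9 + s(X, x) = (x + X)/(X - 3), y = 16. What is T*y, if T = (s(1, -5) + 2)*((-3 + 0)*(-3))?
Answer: -720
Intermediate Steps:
s(X, x) = -9 + (X + x)/(-3 + X) (s(X, x) = -9 + (x + X)/(X - 3) = -9 + (X + x)/(-3 + X))
T = -45 (T = ((27 - 5 - 8*1)/(-3 + 1) + 2)*((-3 + 0)*(-3)) = ((27 - 5 - 8)/(-2) + 2)*(-3*(-3)) = (-1/2*14 + 2)*9 = (-7 + 2)*9 = -5*9 = -45)
T*y = -45*16 = -720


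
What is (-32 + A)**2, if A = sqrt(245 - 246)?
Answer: (32 - I)**2 ≈ 1023.0 - 64.0*I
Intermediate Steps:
A = I (A = sqrt(-1) = I ≈ 1.0*I)
(-32 + A)**2 = (-32 + I)**2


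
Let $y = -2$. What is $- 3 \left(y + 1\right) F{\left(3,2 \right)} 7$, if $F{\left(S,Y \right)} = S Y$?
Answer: $126$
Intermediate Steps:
$- 3 \left(y + 1\right) F{\left(3,2 \right)} 7 = - 3 \left(-2 + 1\right) 3 \cdot 2 \cdot 7 = \left(-3\right) \left(-1\right) 6 \cdot 7 = 3 \cdot 6 \cdot 7 = 18 \cdot 7 = 126$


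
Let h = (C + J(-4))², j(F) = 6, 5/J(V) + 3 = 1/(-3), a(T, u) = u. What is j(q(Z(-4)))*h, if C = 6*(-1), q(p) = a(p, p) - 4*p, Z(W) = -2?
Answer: 675/2 ≈ 337.50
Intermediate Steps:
J(V) = -3/2 (J(V) = 5/(-3 + 1/(-3)) = 5/(-3 - ⅓) = 5/(-10/3) = 5*(-3/10) = -3/2)
q(p) = -3*p (q(p) = p - 4*p = -3*p)
C = -6
h = 225/4 (h = (-6 - 3/2)² = (-15/2)² = 225/4 ≈ 56.250)
j(q(Z(-4)))*h = 6*(225/4) = 675/2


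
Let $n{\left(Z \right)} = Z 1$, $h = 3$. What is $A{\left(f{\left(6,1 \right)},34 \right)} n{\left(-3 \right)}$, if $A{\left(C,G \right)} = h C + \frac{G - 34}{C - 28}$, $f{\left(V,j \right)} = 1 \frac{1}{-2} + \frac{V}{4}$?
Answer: $-9$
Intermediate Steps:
$n{\left(Z \right)} = Z$
$f{\left(V,j \right)} = - \frac{1}{2} + \frac{V}{4}$ ($f{\left(V,j \right)} = 1 \left(- \frac{1}{2}\right) + V \frac{1}{4} = - \frac{1}{2} + \frac{V}{4}$)
$A{\left(C,G \right)} = 3 C + \frac{-34 + G}{-28 + C}$ ($A{\left(C,G \right)} = 3 C + \frac{G - 34}{C - 28} = 3 C + \frac{-34 + G}{-28 + C}$)
$A{\left(f{\left(6,1 \right)},34 \right)} n{\left(-3 \right)} = \frac{-34 + 34 - 84 \left(- \frac{1}{2} + \frac{1}{4} \cdot 6\right) + 3 \left(- \frac{1}{2} + \frac{1}{4} \cdot 6\right)^{2}}{-28 + \left(- \frac{1}{2} + \frac{1}{4} \cdot 6\right)} \left(-3\right) = \frac{-34 + 34 - 84 \left(- \frac{1}{2} + \frac{3}{2}\right) + 3 \left(- \frac{1}{2} + \frac{3}{2}\right)^{2}}{-28 + \left(- \frac{1}{2} + \frac{3}{2}\right)} \left(-3\right) = \frac{-34 + 34 - 84 + 3 \cdot 1^{2}}{-28 + 1} \left(-3\right) = \frac{-34 + 34 - 84 + 3 \cdot 1}{-27} \left(-3\right) = - \frac{-34 + 34 - 84 + 3}{27} \left(-3\right) = \left(- \frac{1}{27}\right) \left(-81\right) \left(-3\right) = 3 \left(-3\right) = -9$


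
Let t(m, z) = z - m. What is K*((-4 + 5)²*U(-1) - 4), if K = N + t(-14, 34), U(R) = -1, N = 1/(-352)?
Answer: -84475/352 ≈ -239.99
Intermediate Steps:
N = -1/352 ≈ -0.0028409
K = 16895/352 (K = -1/352 + (34 - 1*(-14)) = -1/352 + (34 + 14) = -1/352 + 48 = 16895/352 ≈ 47.997)
K*((-4 + 5)²*U(-1) - 4) = 16895*((-4 + 5)²*(-1) - 4)/352 = 16895*(1²*(-1) - 4)/352 = 16895*(1*(-1) - 4)/352 = 16895*(-1 - 4)/352 = (16895/352)*(-5) = -84475/352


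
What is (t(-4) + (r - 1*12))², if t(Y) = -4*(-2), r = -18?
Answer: 484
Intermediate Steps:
t(Y) = 8
(t(-4) + (r - 1*12))² = (8 + (-18 - 1*12))² = (8 + (-18 - 12))² = (8 - 30)² = (-22)² = 484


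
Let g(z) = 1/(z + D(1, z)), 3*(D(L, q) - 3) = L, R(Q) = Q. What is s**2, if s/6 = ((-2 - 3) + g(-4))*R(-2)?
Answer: 6084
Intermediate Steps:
D(L, q) = 3 + L/3
g(z) = 1/(10/3 + z) (g(z) = 1/(z + (3 + (1/3)*1)) = 1/(z + (3 + 1/3)) = 1/(z + 10/3) = 1/(10/3 + z))
s = 78 (s = 6*(((-2 - 3) + 3/(10 + 3*(-4)))*(-2)) = 6*((-5 + 3/(10 - 12))*(-2)) = 6*((-5 + 3/(-2))*(-2)) = 6*((-5 + 3*(-1/2))*(-2)) = 6*((-5 - 3/2)*(-2)) = 6*(-13/2*(-2)) = 6*13 = 78)
s**2 = 78**2 = 6084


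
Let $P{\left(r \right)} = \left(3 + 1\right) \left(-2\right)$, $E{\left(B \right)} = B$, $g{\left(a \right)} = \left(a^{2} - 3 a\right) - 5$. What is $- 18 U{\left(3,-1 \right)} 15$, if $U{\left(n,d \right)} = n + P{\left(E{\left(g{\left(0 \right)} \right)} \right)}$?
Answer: $1350$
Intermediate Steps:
$g{\left(a \right)} = -5 + a^{2} - 3 a$
$P{\left(r \right)} = -8$ ($P{\left(r \right)} = 4 \left(-2\right) = -8$)
$U{\left(n,d \right)} = -8 + n$ ($U{\left(n,d \right)} = n - 8 = -8 + n$)
$- 18 U{\left(3,-1 \right)} 15 = - 18 \left(-8 + 3\right) 15 = \left(-18\right) \left(-5\right) 15 = 90 \cdot 15 = 1350$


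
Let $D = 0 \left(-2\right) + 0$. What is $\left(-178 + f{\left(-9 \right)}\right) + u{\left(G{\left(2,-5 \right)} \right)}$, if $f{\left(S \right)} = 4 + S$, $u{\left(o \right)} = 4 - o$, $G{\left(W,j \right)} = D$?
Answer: $-179$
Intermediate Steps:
$D = 0$ ($D = 0 + 0 = 0$)
$G{\left(W,j \right)} = 0$
$\left(-178 + f{\left(-9 \right)}\right) + u{\left(G{\left(2,-5 \right)} \right)} = \left(-178 + \left(4 - 9\right)\right) + \left(4 - 0\right) = \left(-178 - 5\right) + \left(4 + 0\right) = -183 + 4 = -179$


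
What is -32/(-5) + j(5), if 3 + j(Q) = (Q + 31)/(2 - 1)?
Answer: 197/5 ≈ 39.400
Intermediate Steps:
j(Q) = 28 + Q (j(Q) = -3 + (Q + 31)/(2 - 1) = -3 + (31 + Q)/1 = -3 + (31 + Q)*1 = -3 + (31 + Q) = 28 + Q)
-32/(-5) + j(5) = -32/(-5) + (28 + 5) = -1/5*(-32) + 33 = 32/5 + 33 = 197/5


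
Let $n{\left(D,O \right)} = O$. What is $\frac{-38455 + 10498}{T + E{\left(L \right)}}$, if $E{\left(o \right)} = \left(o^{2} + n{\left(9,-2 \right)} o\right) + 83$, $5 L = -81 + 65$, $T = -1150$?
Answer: $\frac{232975}{8753} \approx 26.617$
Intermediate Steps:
$L = - \frac{16}{5}$ ($L = \frac{-81 + 65}{5} = \frac{1}{5} \left(-16\right) = - \frac{16}{5} \approx -3.2$)
$E{\left(o \right)} = 83 + o^{2} - 2 o$ ($E{\left(o \right)} = \left(o^{2} - 2 o\right) + 83 = 83 + o^{2} - 2 o$)
$\frac{-38455 + 10498}{T + E{\left(L \right)}} = \frac{-38455 + 10498}{-1150 + \left(83 + \left(- \frac{16}{5}\right)^{2} - - \frac{32}{5}\right)} = - \frac{27957}{-1150 + \left(83 + \frac{256}{25} + \frac{32}{5}\right)} = - \frac{27957}{-1150 + \frac{2491}{25}} = - \frac{27957}{- \frac{26259}{25}} = \left(-27957\right) \left(- \frac{25}{26259}\right) = \frac{232975}{8753}$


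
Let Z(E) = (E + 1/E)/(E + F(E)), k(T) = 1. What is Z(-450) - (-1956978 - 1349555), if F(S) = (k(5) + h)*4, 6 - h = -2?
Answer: 616007300401/186300 ≈ 3.3065e+6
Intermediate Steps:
h = 8 (h = 6 - 1*(-2) = 6 + 2 = 8)
F(S) = 36 (F(S) = (1 + 8)*4 = 9*4 = 36)
Z(E) = (E + 1/E)/(36 + E) (Z(E) = (E + 1/E)/(E + 36) = (E + 1/E)/(36 + E))
Z(-450) - (-1956978 - 1349555) = (1 + (-450)**2)/((-450)*(36 - 450)) - (-1956978 - 1349555) = -1/450*(1 + 202500)/(-414) - 1*(-3306533) = -1/450*(-1/414)*202501 + 3306533 = 202501/186300 + 3306533 = 616007300401/186300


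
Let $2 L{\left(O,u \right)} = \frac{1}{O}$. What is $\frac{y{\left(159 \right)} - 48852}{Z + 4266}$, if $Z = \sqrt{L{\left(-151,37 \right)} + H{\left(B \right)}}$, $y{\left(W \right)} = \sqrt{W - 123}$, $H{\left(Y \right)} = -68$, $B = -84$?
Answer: $- \frac{62929864872}{5496044849} + \frac{48846 i \sqrt{6202174}}{5496044849} \approx -11.45 + 0.022134 i$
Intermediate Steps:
$L{\left(O,u \right)} = \frac{1}{2 O}$
$y{\left(W \right)} = \sqrt{-123 + W}$
$Z = \frac{i \sqrt{6202174}}{302}$ ($Z = \sqrt{\frac{1}{2 \left(-151\right)} - 68} = \sqrt{\frac{1}{2} \left(- \frac{1}{151}\right) - 68} = \sqrt{- \frac{1}{302} - 68} = \sqrt{- \frac{20537}{302}} = \frac{i \sqrt{6202174}}{302} \approx 8.2464 i$)
$\frac{y{\left(159 \right)} - 48852}{Z + 4266} = \frac{\sqrt{-123 + 159} - 48852}{\frac{i \sqrt{6202174}}{302} + 4266} = \frac{\sqrt{36} - 48852}{4266 + \frac{i \sqrt{6202174}}{302}} = \frac{6 - 48852}{4266 + \frac{i \sqrt{6202174}}{302}} = - \frac{48846}{4266 + \frac{i \sqrt{6202174}}{302}}$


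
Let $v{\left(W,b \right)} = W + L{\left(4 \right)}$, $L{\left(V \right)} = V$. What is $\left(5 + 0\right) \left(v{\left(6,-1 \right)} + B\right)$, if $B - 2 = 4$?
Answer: $80$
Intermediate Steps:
$v{\left(W,b \right)} = 4 + W$ ($v{\left(W,b \right)} = W + 4 = 4 + W$)
$B = 6$ ($B = 2 + 4 = 6$)
$\left(5 + 0\right) \left(v{\left(6,-1 \right)} + B\right) = \left(5 + 0\right) \left(\left(4 + 6\right) + 6\right) = 5 \left(10 + 6\right) = 5 \cdot 16 = 80$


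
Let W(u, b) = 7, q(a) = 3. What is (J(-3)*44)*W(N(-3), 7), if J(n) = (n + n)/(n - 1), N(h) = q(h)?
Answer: 462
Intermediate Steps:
N(h) = 3
J(n) = 2*n/(-1 + n) (J(n) = (2*n)/(-1 + n) = 2*n/(-1 + n))
(J(-3)*44)*W(N(-3), 7) = ((2*(-3)/(-1 - 3))*44)*7 = ((2*(-3)/(-4))*44)*7 = ((2*(-3)*(-¼))*44)*7 = ((3/2)*44)*7 = 66*7 = 462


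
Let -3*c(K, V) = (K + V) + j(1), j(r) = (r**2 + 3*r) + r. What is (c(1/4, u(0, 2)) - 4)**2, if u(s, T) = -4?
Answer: 2809/144 ≈ 19.507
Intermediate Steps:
j(r) = r**2 + 4*r
c(K, V) = -5/3 - K/3 - V/3 (c(K, V) = -((K + V) + 1*(4 + 1))/3 = -((K + V) + 1*5)/3 = -((K + V) + 5)/3 = -(5 + K + V)/3 = -5/3 - K/3 - V/3)
(c(1/4, u(0, 2)) - 4)**2 = ((-5/3 - 1/3/4 - 1/3*(-4)) - 4)**2 = ((-5/3 - 1/3*1/4 + 4/3) - 4)**2 = ((-5/3 - 1/12 + 4/3) - 4)**2 = (-5/12 - 4)**2 = (-53/12)**2 = 2809/144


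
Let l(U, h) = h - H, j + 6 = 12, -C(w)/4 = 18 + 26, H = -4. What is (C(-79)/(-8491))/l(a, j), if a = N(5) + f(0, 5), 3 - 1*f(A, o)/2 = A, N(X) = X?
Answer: 88/42455 ≈ 0.0020728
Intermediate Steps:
f(A, o) = 6 - 2*A
C(w) = -176 (C(w) = -4*(18 + 26) = -4*44 = -176)
j = 6 (j = -6 + 12 = 6)
a = 11 (a = 5 + (6 - 2*0) = 5 + (6 + 0) = 5 + 6 = 11)
l(U, h) = 4 + h (l(U, h) = h - 1*(-4) = h + 4 = 4 + h)
(C(-79)/(-8491))/l(a, j) = (-176/(-8491))/(4 + 6) = -176*(-1/8491)/10 = (176/8491)*(1/10) = 88/42455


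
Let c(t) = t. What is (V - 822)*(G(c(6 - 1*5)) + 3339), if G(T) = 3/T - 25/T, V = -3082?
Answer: -12949568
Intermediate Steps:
G(T) = -22/T
(V - 822)*(G(c(6 - 1*5)) + 3339) = (-3082 - 822)*(-22/(6 - 1*5) + 3339) = -3904*(-22/(6 - 5) + 3339) = -3904*(-22/1 + 3339) = -3904*(-22*1 + 3339) = -3904*(-22 + 3339) = -3904*3317 = -12949568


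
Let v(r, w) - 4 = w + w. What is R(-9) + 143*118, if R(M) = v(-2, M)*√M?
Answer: 16874 - 42*I ≈ 16874.0 - 42.0*I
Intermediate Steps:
v(r, w) = 4 + 2*w (v(r, w) = 4 + (w + w) = 4 + 2*w)
R(M) = √M*(4 + 2*M) (R(M) = (4 + 2*M)*√M = √M*(4 + 2*M))
R(-9) + 143*118 = 2*√(-9)*(2 - 9) + 143*118 = 2*(3*I)*(-7) + 16874 = -42*I + 16874 = 16874 - 42*I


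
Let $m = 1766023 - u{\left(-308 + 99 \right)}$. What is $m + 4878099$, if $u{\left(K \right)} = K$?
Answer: $6644331$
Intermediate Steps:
$m = 1766232$ ($m = 1766023 - \left(-308 + 99\right) = 1766023 - -209 = 1766023 + 209 = 1766232$)
$m + 4878099 = 1766232 + 4878099 = 6644331$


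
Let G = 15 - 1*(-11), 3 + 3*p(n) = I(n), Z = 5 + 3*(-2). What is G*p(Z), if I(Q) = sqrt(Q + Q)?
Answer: -26 + 26*I*sqrt(2)/3 ≈ -26.0 + 12.257*I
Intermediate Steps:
Z = -1 (Z = 5 - 6 = -1)
I(Q) = sqrt(2)*sqrt(Q) (I(Q) = sqrt(2*Q) = sqrt(2)*sqrt(Q))
p(n) = -1 + sqrt(2)*sqrt(n)/3 (p(n) = -1 + (sqrt(2)*sqrt(n))/3 = -1 + sqrt(2)*sqrt(n)/3)
G = 26 (G = 15 + 11 = 26)
G*p(Z) = 26*(-1 + sqrt(2)*sqrt(-1)/3) = 26*(-1 + sqrt(2)*I/3) = 26*(-1 + I*sqrt(2)/3) = -26 + 26*I*sqrt(2)/3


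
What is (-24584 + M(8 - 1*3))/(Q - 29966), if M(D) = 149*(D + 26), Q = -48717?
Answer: 1815/7153 ≈ 0.25374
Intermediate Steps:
M(D) = 3874 + 149*D (M(D) = 149*(26 + D) = 3874 + 149*D)
(-24584 + M(8 - 1*3))/(Q - 29966) = (-24584 + (3874 + 149*(8 - 1*3)))/(-48717 - 29966) = (-24584 + (3874 + 149*(8 - 3)))/(-78683) = (-24584 + (3874 + 149*5))*(-1/78683) = (-24584 + (3874 + 745))*(-1/78683) = (-24584 + 4619)*(-1/78683) = -19965*(-1/78683) = 1815/7153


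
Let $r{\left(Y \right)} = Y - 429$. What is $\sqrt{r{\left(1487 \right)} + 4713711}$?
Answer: $\sqrt{4714769} \approx 2171.4$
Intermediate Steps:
$r{\left(Y \right)} = -429 + Y$
$\sqrt{r{\left(1487 \right)} + 4713711} = \sqrt{\left(-429 + 1487\right) + 4713711} = \sqrt{1058 + 4713711} = \sqrt{4714769}$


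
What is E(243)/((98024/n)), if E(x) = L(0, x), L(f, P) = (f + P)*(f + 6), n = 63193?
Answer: 46067697/49012 ≈ 939.93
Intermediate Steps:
L(f, P) = (6 + f)*(P + f) (L(f, P) = (P + f)*(6 + f) = (6 + f)*(P + f))
E(x) = 6*x (E(x) = 0² + 6*x + 6*0 + x*0 = 0 + 6*x + 0 + 0 = 6*x)
E(243)/((98024/n)) = (6*243)/((98024/63193)) = 1458/((98024*(1/63193))) = 1458/(98024/63193) = 1458*(63193/98024) = 46067697/49012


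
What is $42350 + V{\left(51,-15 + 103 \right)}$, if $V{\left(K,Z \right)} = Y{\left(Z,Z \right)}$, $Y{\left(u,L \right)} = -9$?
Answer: $42341$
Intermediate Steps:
$V{\left(K,Z \right)} = -9$
$42350 + V{\left(51,-15 + 103 \right)} = 42350 - 9 = 42341$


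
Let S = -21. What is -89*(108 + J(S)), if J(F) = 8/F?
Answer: -201140/21 ≈ -9578.1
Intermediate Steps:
-89*(108 + J(S)) = -89*(108 + 8/(-21)) = -89*(108 + 8*(-1/21)) = -89*(108 - 8/21) = -89*2260/21 = -201140/21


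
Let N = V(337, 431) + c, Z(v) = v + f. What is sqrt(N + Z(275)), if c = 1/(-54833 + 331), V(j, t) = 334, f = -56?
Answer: 3*sqrt(182518750190)/54502 ≈ 23.516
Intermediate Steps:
c = -1/54502 (c = 1/(-54502) = -1/54502 ≈ -1.8348e-5)
Z(v) = -56 + v (Z(v) = v - 56 = -56 + v)
N = 18203667/54502 (N = 334 - 1/54502 = 18203667/54502 ≈ 334.00)
sqrt(N + Z(275)) = sqrt(18203667/54502 + (-56 + 275)) = sqrt(18203667/54502 + 219) = sqrt(30139605/54502) = 3*sqrt(182518750190)/54502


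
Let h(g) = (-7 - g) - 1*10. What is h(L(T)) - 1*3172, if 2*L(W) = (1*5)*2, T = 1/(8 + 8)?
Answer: -3194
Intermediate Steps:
T = 1/16 ≈ 0.062500
L(W) = 5 (L(W) = ((1*5)*2)/2 = (5*2)/2 = (½)*10 = 5)
h(g) = -17 - g (h(g) = (-7 - g) - 10 = -17 - g)
h(L(T)) - 1*3172 = (-17 - 1*5) - 1*3172 = (-17 - 5) - 3172 = -22 - 3172 = -3194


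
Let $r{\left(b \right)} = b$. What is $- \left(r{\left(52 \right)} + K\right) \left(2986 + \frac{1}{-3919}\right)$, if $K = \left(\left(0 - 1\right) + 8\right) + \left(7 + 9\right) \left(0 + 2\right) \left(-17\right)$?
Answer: $\frac{5675534505}{3919} \approx 1.4482 \cdot 10^{6}$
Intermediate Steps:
$K = -537$ ($K = \left(-1 + 8\right) + 16 \cdot 2 \left(-17\right) = 7 + 32 \left(-17\right) = 7 - 544 = -537$)
$- \left(r{\left(52 \right)} + K\right) \left(2986 + \frac{1}{-3919}\right) = - \left(52 - 537\right) \left(2986 + \frac{1}{-3919}\right) = - \left(-485\right) \left(2986 - \frac{1}{3919}\right) = - \frac{\left(-485\right) 11702133}{3919} = \left(-1\right) \left(- \frac{5675534505}{3919}\right) = \frac{5675534505}{3919}$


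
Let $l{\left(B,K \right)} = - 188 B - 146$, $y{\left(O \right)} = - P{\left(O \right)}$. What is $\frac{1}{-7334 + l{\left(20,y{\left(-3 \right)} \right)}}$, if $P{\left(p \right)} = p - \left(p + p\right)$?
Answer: $- \frac{1}{11240} \approx -8.8968 \cdot 10^{-5}$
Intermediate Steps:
$P{\left(p \right)} = - p$ ($P{\left(p \right)} = p - 2 p = - p$)
$y{\left(O \right)} = O$ ($y{\left(O \right)} = - \left(-1\right) O = O$)
$l{\left(B,K \right)} = -146 - 188 B$
$\frac{1}{-7334 + l{\left(20,y{\left(-3 \right)} \right)}} = \frac{1}{-7334 - 3906} = \frac{1}{-11240} = - \frac{1}{11240}$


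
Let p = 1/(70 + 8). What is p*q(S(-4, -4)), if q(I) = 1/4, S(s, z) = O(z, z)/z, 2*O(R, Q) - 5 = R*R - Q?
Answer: 1/312 ≈ 0.0032051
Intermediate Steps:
O(R, Q) = 5/2 + R**2/2 - Q/2 (O(R, Q) = 5/2 + (R*R - Q)/2 = 5/2 + (R**2 - Q)/2 = 5/2 + (R**2/2 - Q/2) = 5/2 + R**2/2 - Q/2)
p = 1/78 ≈ 0.012821
S(s, z) = (5/2 + z**2/2 - z/2)/z
q(I) = 1/4
p*q(S(-4, -4)) = (1/78)*(1/4) = 1/312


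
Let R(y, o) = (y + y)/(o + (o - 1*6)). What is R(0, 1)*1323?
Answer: 0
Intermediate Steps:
R(y, o) = 2*y/(-6 + 2*o) (R(y, o) = (2*y)/(o + (o - 6)) = (2*y)/(o + (-6 + o)) = (2*y)/(-6 + 2*o) = 2*y/(-6 + 2*o))
R(0, 1)*1323 = (0/(-3 + 1))*1323 = (0/(-2))*1323 = (0*(-½))*1323 = 0*1323 = 0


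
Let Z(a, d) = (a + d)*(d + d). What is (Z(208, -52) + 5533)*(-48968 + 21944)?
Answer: 288913584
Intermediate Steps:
Z(a, d) = 2*d*(a + d) (Z(a, d) = (a + d)*(2*d) = 2*d*(a + d))
(Z(208, -52) + 5533)*(-48968 + 21944) = (2*(-52)*(208 - 52) + 5533)*(-48968 + 21944) = (2*(-52)*156 + 5533)*(-27024) = (-16224 + 5533)*(-27024) = -10691*(-27024) = 288913584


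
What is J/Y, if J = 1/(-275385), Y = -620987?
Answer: 1/171010504995 ≈ 5.8476e-12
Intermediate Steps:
J = -1/275385 ≈ -3.6313e-6
J/Y = -1/275385/(-620987) = -1/275385*(-1/620987) = 1/171010504995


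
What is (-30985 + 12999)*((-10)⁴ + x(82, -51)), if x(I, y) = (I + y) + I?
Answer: -181892418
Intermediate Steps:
x(I, y) = y + 2*I
(-30985 + 12999)*((-10)⁴ + x(82, -51)) = (-30985 + 12999)*((-10)⁴ + (-51 + 2*82)) = -17986*(10000 + (-51 + 164)) = -17986*(10000 + 113) = -17986*10113 = -181892418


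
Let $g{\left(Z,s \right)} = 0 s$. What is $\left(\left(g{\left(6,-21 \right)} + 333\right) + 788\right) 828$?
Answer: $928188$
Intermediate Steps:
$g{\left(Z,s \right)} = 0$
$\left(\left(g{\left(6,-21 \right)} + 333\right) + 788\right) 828 = \left(\left(0 + 333\right) + 788\right) 828 = \left(333 + 788\right) 828 = 1121 \cdot 828 = 928188$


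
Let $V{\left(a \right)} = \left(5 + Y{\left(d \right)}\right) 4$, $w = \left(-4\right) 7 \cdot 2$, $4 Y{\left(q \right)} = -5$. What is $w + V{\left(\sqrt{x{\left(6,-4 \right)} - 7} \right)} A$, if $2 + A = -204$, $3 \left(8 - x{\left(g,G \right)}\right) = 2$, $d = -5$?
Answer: $-3146$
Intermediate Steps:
$x{\left(g,G \right)} = \frac{22}{3}$ ($x{\left(g,G \right)} = 8 - \frac{2}{3} = \frac{22}{3}$)
$Y{\left(q \right)} = - \frac{5}{4}$ ($Y{\left(q \right)} = \frac{1}{4} \left(-5\right) = - \frac{5}{4}$)
$A = -206$ ($A = -2 - 204 = -206$)
$w = -56$ ($w = \left(-28\right) 2 = -56$)
$V{\left(a \right)} = 15$ ($V{\left(a \right)} = \left(5 - \frac{5}{4}\right) 4 = \frac{15}{4} \cdot 4 = 15$)
$w + V{\left(\sqrt{x{\left(6,-4 \right)} - 7} \right)} A = -56 + 15 \left(-206\right) = -56 - 3090 = -3146$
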